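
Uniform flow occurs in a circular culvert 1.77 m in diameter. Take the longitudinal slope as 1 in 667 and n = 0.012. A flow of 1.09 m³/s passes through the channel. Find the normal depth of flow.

Manning's equation rearranged: A R^(2/3) = nQ / (1·√S) = 0.012 × 1.09 / (√0.001499) = 0.3378.
Trying y = 0.741 m: A R^(2/3) = 0.5231 — high.
Trying y = 0.439 m: A R^(2/3) = 0.1927 — low.
Trying y = 0.586 m: A R^(2/3) = 0.3381 — matches.

y_n = 0.586 m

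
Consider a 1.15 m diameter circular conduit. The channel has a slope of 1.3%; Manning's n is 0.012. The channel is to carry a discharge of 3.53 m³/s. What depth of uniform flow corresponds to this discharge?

y_n = 0.793 m

Manning's equation rearranged: A R^(2/3) = nQ / (1·√S) = 0.012 × 3.53 / (√0.013) = 0.3715.
Try y = 0.548 m: A R^(2/3) = 0.2083 — too small.
Try y = 0.793 m: A R^(2/3) = 0.3714 — close enough.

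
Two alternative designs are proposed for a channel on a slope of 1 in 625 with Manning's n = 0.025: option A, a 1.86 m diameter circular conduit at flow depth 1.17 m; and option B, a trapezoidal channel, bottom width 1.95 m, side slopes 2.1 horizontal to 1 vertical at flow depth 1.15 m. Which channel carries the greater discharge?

channel B

Channel A: For a circular section of diameter D = 1.86 m at depth y = 1.17 m, the central angle is θ = 2 arccos(1 − 2y/D) = 3.664 rad. Then A = (D²/8)(θ − sin θ) = 1.8 m² and P = Dθ/2 = 3.407 m. Hydraulic radius R = A/P = 1.8/3.407 = 0.5283 m. Q_A = (1/0.025)·1.8·0.5283^(2/3)·√0.0016 = 1.882 m³/s.
Channel B: With bottom width b = 1.95 m and side slope z = 2.1: A = (b + zy)y = (1.95 + 2.1×1.15)×1.15 = 5.02 m²; P = b + 2y√(1+z²) = 1.95 + 2×1.15×2.326 = 7.3 m. Hydraulic radius R = A/P = 5.02/7.3 = 0.6877 m. Q_B = (1/0.025)·5.02·0.6877^(2/3)·√0.0016 = 6.257 m³/s.
Q_A = 1.882 m³/s vs Q_B = 6.257 m³/s, so channel B carries more.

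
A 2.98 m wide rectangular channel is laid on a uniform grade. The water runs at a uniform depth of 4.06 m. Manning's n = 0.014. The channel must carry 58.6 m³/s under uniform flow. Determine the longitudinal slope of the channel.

Flow area A = b·y = 2.98 × 4.06 = 12.1 m². Wetted perimeter P = b + 2y = 2.98 + 2×4.06 = 11.1 m.
Hydraulic radius R = A/P = 12.1/11.1 = 1.09 m.
From Manning's equation, S = [nQ / (1 A R^(2/3))]² = [0.014 × 58.6 / (1 × 12.1 × 1.09^(2/3))]² = 0.0041.

S = 0.0041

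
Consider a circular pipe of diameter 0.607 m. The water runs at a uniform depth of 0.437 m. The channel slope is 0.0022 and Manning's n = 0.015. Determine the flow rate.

Q = 0.223 m³/s

For a circular section of diameter D = 0.607 m at depth y = 0.437 m, the central angle is θ = 2 arccos(1 − 2y/D) = 4.052 rad. Then A = (D²/8)(θ − sin θ) = 0.223 m² and P = Dθ/2 = 1.23 m.
Hydraulic radius R = A/P = 0.223/1.23 = 0.1813 m.
Manning's equation: Q = (1/n) A R^(2/3) S^(1/2) = (1/0.015) × 0.223 × 0.1813^(2/3) × 0.0022^(1/2) = 0.223 m³/s.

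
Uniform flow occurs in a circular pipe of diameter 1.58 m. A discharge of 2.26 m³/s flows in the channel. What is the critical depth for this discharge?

At critical depth, Q² T / (g A³) = 1, i.e. A³/T = Q²/g = 2.26²/9.81 = 0.5207.
Try y = 0.912 m: A³/T = 1.032 — too large.
Try y = 0.762 m: A³/T = 0.5195 — matches.

y_c = 0.762 m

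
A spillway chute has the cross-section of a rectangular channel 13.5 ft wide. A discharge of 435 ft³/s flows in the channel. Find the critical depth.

For a rectangular channel, critical depth y_c = (q²/g)^(1/3) where q = Q/b = 435/13.5 = 32.22 ft²/s.
So y_c = (32.22²/32.2)^(1/3) = 3.18 ft.

y_c = 3.18 ft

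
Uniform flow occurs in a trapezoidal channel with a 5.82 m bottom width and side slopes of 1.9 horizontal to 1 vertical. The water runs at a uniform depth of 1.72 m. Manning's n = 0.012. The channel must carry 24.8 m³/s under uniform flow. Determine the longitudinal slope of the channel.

With bottom width b = 5.82 m and side slope z = 1.9: A = (b + zy)y = (5.82 + 1.9×1.72)×1.72 = 15.63 m²; P = b + 2y√(1+z²) = 5.82 + 2×1.72×2.147 = 13.21 m.
Hydraulic radius R = A/P = 15.63/13.21 = 1.184 m.
From Manning's equation, S = [nQ / (1 A R^(2/3))]² = [0.012 × 24.8 / (1 × 15.63 × 1.184^(2/3))]² = 0.000289.

S = 0.000289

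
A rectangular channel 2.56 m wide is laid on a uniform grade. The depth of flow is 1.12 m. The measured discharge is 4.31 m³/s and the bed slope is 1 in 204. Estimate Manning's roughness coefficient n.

n = 0.033

Flow area A = b·y = 2.56 × 1.12 = 2.867 m². Wetted perimeter P = b + 2y = 2.56 + 2×1.12 = 4.8 m.
Hydraulic radius R = A/P = 2.867/4.8 = 0.5973 m.
Rearranging Manning's equation: n = (1/Q) A R^(2/3) S^(1/2) = (1/4.31) × 2.867 × 0.5973^(2/3) × √0.004902 = 0.033.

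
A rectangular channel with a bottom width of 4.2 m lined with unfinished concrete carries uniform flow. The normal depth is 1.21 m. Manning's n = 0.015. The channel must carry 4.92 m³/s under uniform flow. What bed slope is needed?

Flow area A = b·y = 4.2 × 1.21 = 5.082 m². Wetted perimeter P = b + 2y = 4.2 + 2×1.21 = 6.62 m.
Hydraulic radius R = A/P = 5.082/6.62 = 0.7677 m.
From Manning's equation, S = [nQ / (1 A R^(2/3))]² = [0.015 × 4.92 / (1 × 5.082 × 0.7677^(2/3))]² = 0.0003.

S = 0.0003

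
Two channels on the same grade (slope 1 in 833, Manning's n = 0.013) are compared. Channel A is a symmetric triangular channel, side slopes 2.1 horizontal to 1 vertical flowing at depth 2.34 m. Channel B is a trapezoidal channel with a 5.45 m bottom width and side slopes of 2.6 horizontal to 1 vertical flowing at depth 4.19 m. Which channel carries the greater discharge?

Channel A: For a triangular section with side slope z = 2.1: A = zy² = 2.1×2.34² = 11.5 m²; P = 2y√(1+z²) = 2×2.34×2.326 = 10.89 m. Hydraulic radius R = A/P = 11.5/10.89 = 1.056 m. Q_A = (1/0.013)·11.5·1.056^(2/3)·√0.0012 = 31.79 m³/s.
Channel B: With bottom width b = 5.45 m and side slope z = 2.6: A = (b + zy)y = (5.45 + 2.6×4.19)×4.19 = 68.48 m²; P = b + 2y√(1+z²) = 5.45 + 2×4.19×2.786 = 28.79 m. Hydraulic radius R = A/P = 68.48/28.79 = 2.378 m. Q_B = (1/0.013)·68.48·2.378^(2/3)·√0.0012 = 325.2 m³/s.
Q_A = 31.79 m³/s vs Q_B = 325.2 m³/s, so channel B carries more.

channel B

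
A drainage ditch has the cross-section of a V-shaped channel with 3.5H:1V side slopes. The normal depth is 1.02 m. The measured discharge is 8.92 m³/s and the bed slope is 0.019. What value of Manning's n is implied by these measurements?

For a triangular section with side slope z = 3.5: A = zy² = 3.5×1.02² = 3.641 m²; P = 2y√(1+z²) = 2×1.02×3.64 = 7.426 m.
Hydraulic radius R = A/P = 3.641/7.426 = 0.4904 m.
Rearranging Manning's equation: n = (1/Q) A R^(2/3) S^(1/2) = (1/8.92) × 3.641 × 0.4904^(2/3) × √0.019 = 0.035.

n = 0.035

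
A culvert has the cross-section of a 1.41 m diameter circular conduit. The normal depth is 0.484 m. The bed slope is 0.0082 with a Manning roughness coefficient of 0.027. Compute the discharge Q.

Q = 0.662 m³/s

For a circular section of diameter D = 1.41 m at depth y = 0.484 m, the central angle is θ = 2 arccos(1 − 2y/D) = 2.504 rad. Then A = (D²/8)(θ − sin θ) = 0.4743 m² and P = Dθ/2 = 1.765 m.
Hydraulic radius R = A/P = 0.4743/1.765 = 0.2687 m.
Manning's equation: Q = (1/n) A R^(2/3) S^(1/2) = (1/0.027) × 0.4743 × 0.2687^(2/3) × 0.0082^(1/2) = 0.662 m³/s.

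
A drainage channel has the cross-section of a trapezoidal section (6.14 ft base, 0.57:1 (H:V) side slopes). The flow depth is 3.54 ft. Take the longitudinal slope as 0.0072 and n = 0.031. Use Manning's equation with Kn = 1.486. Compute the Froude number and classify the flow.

subcritical

With bottom width b = 6.14 ft and side slope z = 0.57: A = (b + zy)y = (6.14 + 0.57×3.54)×3.54 = 28.88 ft²; P = b + 2y√(1+z²) = 6.14 + 2×3.54×1.151 = 14.29 ft.
Hydraulic radius R = A/P = 28.88/14.29 = 2.021 ft.
V = (1.486/n) R^(2/3) √S = (1.486/0.031) × 2.021^(2/3) × √0.0072 = 6.502 ft/s. Hydraulic depth D_h = A/T = 28.88/10.18 = 2.838 ft.
Froude number Fr = V/√(g·D_h) = 6.502/√(32.2×2.838) = 0.68, which is less than 1, so the flow is subcritical.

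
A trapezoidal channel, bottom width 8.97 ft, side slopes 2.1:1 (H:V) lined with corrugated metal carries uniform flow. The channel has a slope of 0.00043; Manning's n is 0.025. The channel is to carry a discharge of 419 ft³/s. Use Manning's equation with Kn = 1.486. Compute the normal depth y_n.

y_n = 6.37 ft

Manning's equation rearranged: A R^(2/3) = nQ / (1.486·√S) = 0.025 × 419 / (1.486 × √0.00043) = 339.9.
Try y = 7.44 ft: A R^(2/3) = 476.2 — too large.
Try y = 4.88 ft: A R^(2/3) = 193.4 — too small.
Try y = 6.37 ft: A R^(2/3) = 339.8 — matches.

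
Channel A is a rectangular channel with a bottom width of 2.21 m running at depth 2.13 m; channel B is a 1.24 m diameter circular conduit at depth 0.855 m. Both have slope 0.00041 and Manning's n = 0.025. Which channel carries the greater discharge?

Channel A: Flow area A = b·y = 2.21 × 2.13 = 4.707 m². Wetted perimeter P = b + 2y = 2.21 + 2×2.13 = 6.47 m. Hydraulic radius R = A/P = 4.707/6.47 = 0.7276 m. Q_A = (1/0.025)·4.707·0.7276^(2/3)·√0.00041 = 3.084 m³/s.
Channel B: For a circular section of diameter D = 1.24 m at depth y = 0.855 m, the central angle is θ = 2 arccos(1 − 2y/D) = 3.919 rad. Then A = (D²/8)(θ − sin θ) = 0.8881 m² and P = Dθ/2 = 2.43 m. Hydraulic radius R = A/P = 0.8881/2.43 = 0.3655 m. Q_B = (1/0.025)·0.8881·0.3655^(2/3)·√0.00041 = 0.3677 m³/s.
Q_A = 3.084 m³/s vs Q_B = 0.3677 m³/s, so channel A carries more.

channel A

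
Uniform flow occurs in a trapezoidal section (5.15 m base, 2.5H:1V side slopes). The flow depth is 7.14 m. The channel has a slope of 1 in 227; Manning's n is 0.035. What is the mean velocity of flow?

V = 4.59 m/s

With bottom width b = 5.15 m and side slope z = 2.5: A = (b + zy)y = (5.15 + 2.5×7.14)×7.14 = 164.2 m²; P = b + 2y√(1+z²) = 5.15 + 2×7.14×2.693 = 43.6 m.
Hydraulic radius R = A/P = 164.2/43.6 = 3.767 m.
From Manning's equation, V = (1/n) R^(2/3) S^(1/2) = (1/0.035) × 3.767^(2/3) × 0.004405^(1/2) = 4.59 m/s.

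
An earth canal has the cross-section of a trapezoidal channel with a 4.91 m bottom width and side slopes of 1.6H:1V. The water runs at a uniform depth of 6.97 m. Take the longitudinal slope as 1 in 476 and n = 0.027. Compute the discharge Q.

Q = 445 m³/s

With bottom width b = 4.91 m and side slope z = 1.6: A = (b + zy)y = (4.91 + 1.6×6.97)×6.97 = 112 m²; P = b + 2y√(1+z²) = 4.91 + 2×6.97×1.887 = 31.21 m.
Hydraulic radius R = A/P = 112/31.21 = 3.587 m.
Manning's equation: Q = (1/n) A R^(2/3) S^(1/2) = (1/0.027) × 112 × 3.587^(2/3) × 0.002101^(1/2) = 445 m³/s.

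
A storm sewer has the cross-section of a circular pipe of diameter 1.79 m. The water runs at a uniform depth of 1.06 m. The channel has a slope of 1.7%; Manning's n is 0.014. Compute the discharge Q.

For a circular section of diameter D = 1.79 m at depth y = 1.06 m, the central angle is θ = 2 arccos(1 − 2y/D) = 3.512 rad. Then A = (D²/8)(θ − sin θ) = 1.552 m² and P = Dθ/2 = 3.144 m.
Hydraulic radius R = A/P = 1.552/3.144 = 0.4937 m.
Manning's equation: Q = (1/n) A R^(2/3) S^(1/2) = (1/0.014) × 1.552 × 0.4937^(2/3) × 0.017^(1/2) = 9.03 m³/s.

Q = 9.03 m³/s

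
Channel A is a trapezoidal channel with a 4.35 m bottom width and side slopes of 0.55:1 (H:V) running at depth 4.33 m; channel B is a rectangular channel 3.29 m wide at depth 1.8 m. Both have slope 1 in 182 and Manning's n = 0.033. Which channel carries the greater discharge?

Channel A: With bottom width b = 4.35 m and side slope z = 0.55: A = (b + zy)y = (4.35 + 0.55×4.33)×4.33 = 29.15 m²; P = b + 2y√(1+z²) = 4.35 + 2×4.33×1.141 = 14.23 m. Hydraulic radius R = A/P = 29.15/14.23 = 2.048 m. Q_A = (1/0.033)·29.15·2.048^(2/3)·√0.005495 = 105.6 m³/s.
Channel B: Flow area A = b·y = 3.29 × 1.8 = 5.922 m². Wetted perimeter P = b + 2y = 3.29 + 2×1.8 = 6.89 m. Hydraulic radius R = A/P = 5.922/6.89 = 0.8595 m. Q_B = (1/0.033)·5.922·0.8595^(2/3)·√0.005495 = 12.02 m³/s.
Q_A = 105.6 m³/s vs Q_B = 12.02 m³/s, so channel A carries more.

channel A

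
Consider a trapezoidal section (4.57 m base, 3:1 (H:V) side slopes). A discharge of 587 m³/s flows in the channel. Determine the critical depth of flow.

y_c = 5.3 m

At critical depth, Q² T / (g A³) = 1, i.e. A³/T = Q²/g = 587²/9.81 = 35120.
Trying y = 6.08 m: A³/T = 64980 — high.
Trying y = 3.77 m: A³/T = 7892 — low.
Trying y = 5.3 m: A³/T = 35110 — close enough.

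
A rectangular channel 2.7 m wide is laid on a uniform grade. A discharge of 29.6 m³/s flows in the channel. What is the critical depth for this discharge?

y_c = 2.31 m

For a rectangular channel, critical depth y_c = (q²/g)^(1/3) where q = Q/b = 29.6/2.7 = 10.96 m²/s.
So y_c = (10.96²/9.81)^(1/3) = 2.31 m.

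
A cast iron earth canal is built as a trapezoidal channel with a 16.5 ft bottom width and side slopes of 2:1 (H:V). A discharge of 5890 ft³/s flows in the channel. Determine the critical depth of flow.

At critical depth, Q² T / (g A³) = 1, i.e. A³/T = Q²/g = 5890²/32.2 = 1077000.
At y = 12.2 ft: A³/T = 1903000 — over.
At y = 7.94 ft: A³/T = 352100 — short.
At y = 10.6 ft: A³/T = 1083000 — matches.

y_c = 10.6 ft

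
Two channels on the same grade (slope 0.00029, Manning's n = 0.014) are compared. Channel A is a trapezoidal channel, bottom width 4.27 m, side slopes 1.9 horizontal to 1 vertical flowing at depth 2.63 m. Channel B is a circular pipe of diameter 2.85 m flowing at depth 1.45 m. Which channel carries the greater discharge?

channel A

Channel A: With bottom width b = 4.27 m and side slope z = 1.9: A = (b + zy)y = (4.27 + 1.9×2.63)×2.63 = 24.37 m²; P = b + 2y√(1+z²) = 4.27 + 2×2.63×2.147 = 15.56 m. Hydraulic radius R = A/P = 24.37/15.56 = 1.566 m. Q_A = (1/0.014)·24.37·1.566^(2/3)·√0.00029 = 39.98 m³/s.
Channel B: For a circular section of diameter D = 2.85 m at depth y = 1.45 m, the central angle is θ = 2 arccos(1 − 2y/D) = 3.177 rad. Then A = (D²/8)(θ − sin θ) = 3.261 m² and P = Dθ/2 = 4.527 m. Hydraulic radius R = A/P = 3.261/4.527 = 0.7204 m. Q_B = (1/0.014)·3.261·0.7204^(2/3)·√0.00029 = 3.188 m³/s.
Q_A = 39.98 m³/s vs Q_B = 3.188 m³/s, so channel A carries more.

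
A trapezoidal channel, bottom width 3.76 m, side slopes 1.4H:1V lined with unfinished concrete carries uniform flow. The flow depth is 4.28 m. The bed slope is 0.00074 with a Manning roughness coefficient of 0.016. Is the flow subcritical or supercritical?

subcritical

With bottom width b = 3.76 m and side slope z = 1.4: A = (b + zy)y = (3.76 + 1.4×4.28)×4.28 = 41.74 m²; P = b + 2y√(1+z²) = 3.76 + 2×4.28×1.72 = 18.49 m.
Hydraulic radius R = A/P = 41.74/18.49 = 2.258 m.
V = (1/n) R^(2/3) √S = (1/0.016) × 2.258^(2/3) × √0.00074 = 2.926 m/s. Hydraulic depth D_h = A/T = 41.74/15.74 = 2.651 m.
Froude number Fr = V/√(g·D_h) = 2.926/√(9.81×2.651) = 0.574, which is less than 1, so the flow is subcritical.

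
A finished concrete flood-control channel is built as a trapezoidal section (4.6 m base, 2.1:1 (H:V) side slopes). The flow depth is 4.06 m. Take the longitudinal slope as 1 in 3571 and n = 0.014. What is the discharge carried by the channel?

With bottom width b = 4.6 m and side slope z = 2.1: A = (b + zy)y = (4.6 + 2.1×4.06)×4.06 = 53.29 m²; P = b + 2y√(1+z²) = 4.6 + 2×4.06×2.326 = 23.49 m.
Hydraulic radius R = A/P = 53.29/23.49 = 2.269 m.
Manning's equation: Q = (1/n) A R^(2/3) S^(1/2) = (1/0.014) × 53.29 × 2.269^(2/3) × 0.00028^(1/2) = 110 m³/s.

Q = 110 m³/s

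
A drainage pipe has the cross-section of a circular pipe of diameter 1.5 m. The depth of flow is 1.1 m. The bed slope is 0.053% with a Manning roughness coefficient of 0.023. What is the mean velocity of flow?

V = 0.588 m/s

For a circular section of diameter D = 1.5 m at depth y = 1.1 m, the central angle is θ = 2 arccos(1 − 2y/D) = 4.113 rad. Then A = (D²/8)(θ − sin θ) = 1.389 m² and P = Dθ/2 = 3.084 m.
Hydraulic radius R = A/P = 1.389/3.084 = 0.4503 m.
From Manning's equation, V = (1/n) R^(2/3) S^(1/2) = (1/0.023) × 0.4503^(2/3) × 0.00053^(1/2) = 0.588 m/s.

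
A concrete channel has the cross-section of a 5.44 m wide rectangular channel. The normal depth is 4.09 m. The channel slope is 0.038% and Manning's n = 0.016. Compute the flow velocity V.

V = 1.69 m/s

Flow area A = b·y = 5.44 × 4.09 = 22.25 m². Wetted perimeter P = b + 2y = 5.44 + 2×4.09 = 13.62 m.
Hydraulic radius R = A/P = 22.25/13.62 = 1.634 m.
From Manning's equation, V = (1/n) R^(2/3) S^(1/2) = (1/0.016) × 1.634^(2/3) × 0.00038^(1/2) = 1.69 m/s.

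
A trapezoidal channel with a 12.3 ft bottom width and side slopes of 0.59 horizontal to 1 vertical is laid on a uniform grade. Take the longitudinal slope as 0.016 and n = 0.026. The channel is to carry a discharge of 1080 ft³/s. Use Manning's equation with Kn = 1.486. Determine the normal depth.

Manning's equation rearranged: A R^(2/3) = nQ / (1.486·√S) = 0.026 × 1080 / (1.486 × √0.016) = 149.4.
Trying y = 5.94 ft: A R^(2/3) = 220.4 — too large.
Trying y = 3.86 ft: A R^(2/3) = 107.7 — too small.
Trying y = 4.71 ft: A R^(2/3) = 149.6 — matches.

y_n = 4.71 ft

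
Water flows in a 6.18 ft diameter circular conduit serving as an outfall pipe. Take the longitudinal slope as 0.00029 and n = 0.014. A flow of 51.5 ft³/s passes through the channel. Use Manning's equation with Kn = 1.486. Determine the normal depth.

y_n = 3.85 ft

Manning's equation rearranged: A R^(2/3) = nQ / (1.486·√S) = 0.014 × 51.5 / (1.486 × √0.00029) = 28.49.
Try y = 4.71 ft: A R^(2/3) = 37.23 — too large.
Try y = 3.21 ft: A R^(2/3) = 21.37 — too small.
Try y = 3.85 ft: A R^(2/3) = 28.5 — matches.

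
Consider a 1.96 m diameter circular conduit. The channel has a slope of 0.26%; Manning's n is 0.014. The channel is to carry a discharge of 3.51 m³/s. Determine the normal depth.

y_n = 0.996 m

Manning's equation rearranged: A R^(2/3) = nQ / (1·√S) = 0.014 × 3.51 / (√0.0026) = 0.9637.
Try y = 0.771 m: A R^(2/3) = 0.6129 — too small.
Try y = 1.22 m: A R^(2/3) = 1.332 — too large.
Try y = 0.996 m: A R^(2/3) = 0.9637 — ≈ 0.9637.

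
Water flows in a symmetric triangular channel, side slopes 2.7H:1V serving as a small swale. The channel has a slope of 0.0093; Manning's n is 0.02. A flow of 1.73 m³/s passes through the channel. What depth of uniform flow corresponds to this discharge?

Manning's equation rearranged: A R^(2/3) = nQ / (1·√S) = 0.02 × 1.73 / (√0.0093) = 0.3588.
Try y = 0.65 m: A R^(2/3) = 0.5166 — high.
Try y = 0.426 m: A R^(2/3) = 0.1674 — low.
Try y = 0.567 m: A R^(2/3) = 0.3589 — close enough.

y_n = 0.567 m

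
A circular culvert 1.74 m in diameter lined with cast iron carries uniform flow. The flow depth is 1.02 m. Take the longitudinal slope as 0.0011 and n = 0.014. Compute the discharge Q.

For a circular section of diameter D = 1.74 m at depth y = 1.02 m, the central angle is θ = 2 arccos(1 − 2y/D) = 3.488 rad. Then A = (D²/8)(θ − sin θ) = 1.449 m² and P = Dθ/2 = 3.035 m.
Hydraulic radius R = A/P = 1.449/3.035 = 0.4774 m.
Manning's equation: Q = (1/n) A R^(2/3) S^(1/2) = (1/0.014) × 1.449 × 0.4774^(2/3) × 0.0011^(1/2) = 2.1 m³/s.

Q = 2.1 m³/s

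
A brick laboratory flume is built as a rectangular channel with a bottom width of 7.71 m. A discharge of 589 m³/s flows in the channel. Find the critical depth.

For a rectangular channel, critical depth y_c = (q²/g)^(1/3) where q = Q/b = 589/7.71 = 76.39 m²/s.
So y_c = (76.39²/9.81)^(1/3) = 8.41 m.

y_c = 8.41 m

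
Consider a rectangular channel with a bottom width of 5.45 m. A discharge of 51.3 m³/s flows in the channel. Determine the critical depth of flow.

For a rectangular channel, critical depth y_c = (q²/g)^(1/3) where q = Q/b = 51.3/5.45 = 9.413 m²/s.
So y_c = (9.413²/9.81)^(1/3) = 2.08 m.

y_c = 2.08 m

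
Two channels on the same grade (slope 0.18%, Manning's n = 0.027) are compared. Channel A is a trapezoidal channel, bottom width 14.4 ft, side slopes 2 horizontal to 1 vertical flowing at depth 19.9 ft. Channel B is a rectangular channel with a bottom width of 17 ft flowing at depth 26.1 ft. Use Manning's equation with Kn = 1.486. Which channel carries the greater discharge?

channel A

Channel A: With bottom width b = 14.4 ft and side slope z = 2: A = (b + zy)y = (14.4 + 2×19.9)×19.9 = 1079 ft²; P = b + 2y√(1+z²) = 14.4 + 2×19.9×2.236 = 103.4 ft. Hydraulic radius R = A/P = 1079/103.4 = 10.43 ft. Q_A = (1.486/0.027)·1079·10.43^(2/3)·√0.0018 = 12020 ft³/s.
Channel B: Flow area A = b·y = 17 × 26.1 = 443.7 ft². Wetted perimeter P = b + 2y = 17 + 2×26.1 = 69.2 ft. Hydraulic radius R = A/P = 443.7/69.2 = 6.412 ft. Q_B = (1.486/0.027)·443.7·6.412^(2/3)·√0.0018 = 3576 ft³/s.
Q_A = 12020 ft³/s vs Q_B = 3576 ft³/s, so channel A carries more.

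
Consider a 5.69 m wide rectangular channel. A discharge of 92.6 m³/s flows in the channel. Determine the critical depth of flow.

y_c = 3 m

For a rectangular channel, critical depth y_c = (q²/g)^(1/3) where q = Q/b = 92.6/5.69 = 16.27 m²/s.
So y_c = (16.27²/9.81)^(1/3) = 3 m.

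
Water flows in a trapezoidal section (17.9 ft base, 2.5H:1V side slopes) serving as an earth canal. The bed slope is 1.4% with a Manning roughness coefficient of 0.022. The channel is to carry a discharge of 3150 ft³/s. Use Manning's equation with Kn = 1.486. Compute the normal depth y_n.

y_n = 5.37 ft

Manning's equation rearranged: A R^(2/3) = nQ / (1.486·√S) = 0.022 × 3150 / (1.486 × √0.014) = 394.1.
Trying y = 6.21 ft: A R^(2/3) = 526.8 — over.
Trying y = 3.7 ft: A R^(2/3) = 192.6 — short.
Trying y = 5.37 ft: A R^(2/3) = 394.6 — ≈ 394.1.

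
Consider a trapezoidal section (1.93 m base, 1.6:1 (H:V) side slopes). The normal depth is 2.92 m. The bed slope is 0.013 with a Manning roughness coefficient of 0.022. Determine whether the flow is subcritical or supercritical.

With bottom width b = 1.93 m and side slope z = 1.6: A = (b + zy)y = (1.93 + 1.6×2.92)×2.92 = 19.28 m²; P = b + 2y√(1+z²) = 1.93 + 2×2.92×1.887 = 12.95 m.
Hydraulic radius R = A/P = 19.28/12.95 = 1.489 m.
V = (1/n) R^(2/3) √S = (1/0.022) × 1.489^(2/3) × √0.013 = 6.757 m/s. Hydraulic depth D_h = A/T = 19.28/11.27 = 1.71 m.
Froude number Fr = V/√(g·D_h) = 6.757/√(9.81×1.71) = 1.65, which is greater than 1, so the flow is supercritical.

supercritical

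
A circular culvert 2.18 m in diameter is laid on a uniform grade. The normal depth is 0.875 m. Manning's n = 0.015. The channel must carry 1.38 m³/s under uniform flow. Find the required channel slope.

For a circular section of diameter D = 2.18 m at depth y = 0.875 m, the central angle is θ = 2 arccos(1 − 2y/D) = 2.744 rad. Then A = (D²/8)(θ − sin θ) = 1.401 m² and P = Dθ/2 = 2.991 m.
Hydraulic radius R = A/P = 1.401/2.991 = 0.4682 m.
From Manning's equation, S = [nQ / (1 A R^(2/3))]² = [0.015 × 1.38 / (1 × 1.401 × 0.4682^(2/3))]² = 0.000601.

S = 0.000601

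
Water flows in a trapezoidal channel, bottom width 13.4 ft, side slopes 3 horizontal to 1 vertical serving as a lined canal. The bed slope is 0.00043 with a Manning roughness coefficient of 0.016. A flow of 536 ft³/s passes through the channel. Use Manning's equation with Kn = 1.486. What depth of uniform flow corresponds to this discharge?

y_n = 4.78 ft

Manning's equation rearranged: A R^(2/3) = nQ / (1.486·√S) = 0.016 × 536 / (1.486 × √0.00043) = 278.3.
Trying y = 3.38 ft: A R^(2/3) = 138.1 — low.
Trying y = 4.78 ft: A R^(2/3) = 278.2 — ≈ 278.3.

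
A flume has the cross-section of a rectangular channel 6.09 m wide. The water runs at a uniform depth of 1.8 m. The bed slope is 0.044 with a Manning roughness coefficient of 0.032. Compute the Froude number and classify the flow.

Flow area A = b·y = 6.09 × 1.8 = 10.96 m². Wetted perimeter P = b + 2y = 6.09 + 2×1.8 = 9.69 m.
Hydraulic radius R = A/P = 10.96/9.69 = 1.131 m.
V = (1/n) R^(2/3) √S = (1/0.032) × 1.131^(2/3) × √0.044 = 7.117 m/s. Hydraulic depth D_h = A/T = 10.96/6.09 = 1.8 m.
Froude number Fr = V/√(g·D_h) = 7.117/√(9.81×1.8) = 1.69, which is greater than 1, so the flow is supercritical.

supercritical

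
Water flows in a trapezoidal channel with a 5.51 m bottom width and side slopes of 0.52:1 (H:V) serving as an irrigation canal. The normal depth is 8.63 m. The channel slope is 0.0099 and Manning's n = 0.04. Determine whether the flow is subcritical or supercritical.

subcritical

With bottom width b = 5.51 m and side slope z = 0.52: A = (b + zy)y = (5.51 + 0.52×8.63)×8.63 = 86.28 m²; P = b + 2y√(1+z²) = 5.51 + 2×8.63×1.127 = 24.96 m.
Hydraulic radius R = A/P = 86.28/24.96 = 3.456 m.
V = (1/n) R^(2/3) √S = (1/0.04) × 3.456^(2/3) × √0.0099 = 5.686 m/s. Hydraulic depth D_h = A/T = 86.28/14.49 = 5.956 m.
Froude number Fr = V/√(g·D_h) = 5.686/√(9.81×5.956) = 0.744, which is less than 1, so the flow is subcritical.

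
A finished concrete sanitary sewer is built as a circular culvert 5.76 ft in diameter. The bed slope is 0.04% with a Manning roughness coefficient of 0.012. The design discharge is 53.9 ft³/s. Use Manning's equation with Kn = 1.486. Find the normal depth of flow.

y_n = 3.4 ft

Manning's equation rearranged: A R^(2/3) = nQ / (1.486·√S) = 0.012 × 53.9 / (1.486 × √0.0004) = 21.76.
Trying y = 4.21 ft: A R^(2/3) = 29.38 — over.
Trying y = 3.4 ft: A R^(2/3) = 21.77 — close enough.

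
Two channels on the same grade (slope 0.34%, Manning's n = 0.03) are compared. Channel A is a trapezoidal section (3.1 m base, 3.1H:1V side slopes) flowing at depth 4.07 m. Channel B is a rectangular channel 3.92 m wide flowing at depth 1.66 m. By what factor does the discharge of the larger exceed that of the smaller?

17.6

Channel A: With bottom width b = 3.1 m and side slope z = 3.1: A = (b + zy)y = (3.1 + 3.1×4.07)×4.07 = 63.97 m²; P = b + 2y√(1+z²) = 3.1 + 2×4.07×3.257 = 29.61 m. Hydraulic radius R = A/P = 63.97/29.61 = 2.16 m. Q_A = (1/0.03)·63.97·2.16^(2/3)·√0.0034 = 207.8 m³/s.
Channel B: Flow area A = b·y = 3.92 × 1.66 = 6.507 m². Wetted perimeter P = b + 2y = 3.92 + 2×1.66 = 7.24 m. Hydraulic radius R = A/P = 6.507/7.24 = 0.8988 m. Q_B = (1/0.03)·6.507·0.8988^(2/3)·√0.0034 = 11.78 m³/s.
The larger discharge is 207.8 m³/s and the smaller is 11.78 m³/s; the ratio is 17.6.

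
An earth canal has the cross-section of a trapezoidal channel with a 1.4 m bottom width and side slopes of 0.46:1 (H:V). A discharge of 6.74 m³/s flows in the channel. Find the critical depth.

At critical depth, Q² T / (g A³) = 1, i.e. A³/T = Q²/g = 6.74²/9.81 = 4.631.
At y = 1.35 m: A³/T = 7.687 — over.
At y = 0.983 m: A³/T = 2.619 — short.
At y = 1.16 m: A³/T = 4.574 — close enough.

y_c = 1.16 m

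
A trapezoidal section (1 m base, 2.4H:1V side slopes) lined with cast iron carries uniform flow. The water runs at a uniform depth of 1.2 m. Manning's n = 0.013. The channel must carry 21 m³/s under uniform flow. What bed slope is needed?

S = 0.00619

With bottom width b = 1 m and side slope z = 2.4: A = (b + zy)y = (1 + 2.4×1.2)×1.2 = 4.656 m²; P = b + 2y√(1+z²) = 1 + 2×1.2×2.6 = 7.24 m.
Hydraulic radius R = A/P = 4.656/7.24 = 0.6431 m.
From Manning's equation, S = [nQ / (1 A R^(2/3))]² = [0.013 × 21 / (1 × 4.656 × 0.6431^(2/3))]² = 0.00619.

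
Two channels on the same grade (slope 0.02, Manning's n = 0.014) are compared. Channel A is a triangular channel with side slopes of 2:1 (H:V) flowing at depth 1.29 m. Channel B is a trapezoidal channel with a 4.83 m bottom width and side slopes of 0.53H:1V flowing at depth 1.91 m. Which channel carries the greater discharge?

Channel A: For a triangular section with side slope z = 2: A = zy² = 2×1.29² = 3.328 m²; P = 2y√(1+z²) = 2×1.29×2.236 = 5.769 m. Hydraulic radius R = A/P = 3.328/5.769 = 0.5769 m. Q_A = (1/0.014)·3.328·0.5769^(2/3)·√0.02 = 23.3 m³/s.
Channel B: With bottom width b = 4.83 m and side slope z = 0.53: A = (b + zy)y = (4.83 + 0.53×1.91)×1.91 = 11.16 m²; P = b + 2y√(1+z²) = 4.83 + 2×1.91×1.132 = 9.153 m. Hydraulic radius R = A/P = 11.16/9.153 = 1.219 m. Q_B = (1/0.014)·11.16·1.219^(2/3)·√0.02 = 128.6 m³/s.
Q_A = 23.3 m³/s vs Q_B = 128.6 m³/s, so channel B carries more.

channel B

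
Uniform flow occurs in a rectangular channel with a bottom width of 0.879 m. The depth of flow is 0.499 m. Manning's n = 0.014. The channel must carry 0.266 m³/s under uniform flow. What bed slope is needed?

S = 0.000501

Flow area A = b·y = 0.879 × 0.499 = 0.4386 m². Wetted perimeter P = b + 2y = 0.879 + 2×0.499 = 1.877 m.
Hydraulic radius R = A/P = 0.4386/1.877 = 0.2337 m.
From Manning's equation, S = [nQ / (1 A R^(2/3))]² = [0.014 × 0.266 / (1 × 0.4386 × 0.2337^(2/3))]² = 0.000501.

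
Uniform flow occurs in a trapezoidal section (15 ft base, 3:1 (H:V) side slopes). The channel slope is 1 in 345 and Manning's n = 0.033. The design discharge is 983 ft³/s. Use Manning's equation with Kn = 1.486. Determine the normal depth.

Manning's equation rearranged: A R^(2/3) = nQ / (1.486·√S) = 0.033 × 983 / (1.486 × √0.002899) = 405.5.
Try y = 6.83 ft: A R^(2/3) = 627.5 — high.
Try y = 4.69 ft: A R^(2/3) = 286.9 — low.
Try y = 5.55 ft: A R^(2/3) = 405.4 — ≈ 405.5.

y_n = 5.55 ft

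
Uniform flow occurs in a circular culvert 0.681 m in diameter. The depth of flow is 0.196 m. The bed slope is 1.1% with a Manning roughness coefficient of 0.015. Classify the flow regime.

For a circular section of diameter D = 0.681 m at depth y = 0.196 m, the central angle is θ = 2 arccos(1 − 2y/D) = 2.265 rad. Then A = (D²/8)(θ − sin θ) = 0.08675 m² and P = Dθ/2 = 0.7712 m.
Hydraulic radius R = A/P = 0.08675/0.7712 = 0.1125 m.
V = (1/n) R^(2/3) √S = (1/0.015) × 0.1125^(2/3) × √0.011 = 1.629 m/s. Hydraulic depth D_h = A/T = 0.08675/0.6166 = 0.1407 m.
Froude number Fr = V/√(g·D_h) = 1.629/√(9.81×0.1407) = 1.39, which is greater than 1, so the flow is supercritical.

supercritical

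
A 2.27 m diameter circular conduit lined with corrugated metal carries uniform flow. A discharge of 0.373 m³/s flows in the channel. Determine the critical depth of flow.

y_c = 0.273 m

At critical depth, Q² T / (g A³) = 1, i.e. A³/T = Q²/g = 0.373²/9.81 = 0.01418.
Try y = 0.223 m: A³/T = 0.006394 — short.
Try y = 0.311 m: A³/T = 0.02381 — over.
Try y = 0.273 m: A³/T = 0.01423 — close enough.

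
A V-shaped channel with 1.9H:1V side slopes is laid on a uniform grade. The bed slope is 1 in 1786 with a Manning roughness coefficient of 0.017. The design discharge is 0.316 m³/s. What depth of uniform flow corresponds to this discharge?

Manning's equation rearranged: A R^(2/3) = nQ / (1·√S) = 0.017 × 0.316 / (√0.0005599) = 0.227.
At y = 0.682 m: A R^(2/3) = 0.3976 — high.
At y = 0.467 m: A R^(2/3) = 0.1448 — low.
At y = 0.553 m: A R^(2/3) = 0.2273 — close enough.

y_n = 0.553 m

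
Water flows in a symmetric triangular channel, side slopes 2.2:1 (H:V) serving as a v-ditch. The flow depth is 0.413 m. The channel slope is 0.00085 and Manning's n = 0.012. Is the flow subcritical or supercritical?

For a triangular section with side slope z = 2.2: A = zy² = 2.2×0.413² = 0.3753 m²; P = 2y√(1+z²) = 2×0.413×2.417 = 1.996 m.
Hydraulic radius R = A/P = 0.3753/1.996 = 0.188 m.
V = (1/n) R^(2/3) √S = (1/0.012) × 0.188^(2/3) × √0.00085 = 0.7973 m/s. Hydraulic depth D_h = A/T = 0.3753/1.817 = 0.2065 m.
Froude number Fr = V/√(g·D_h) = 0.7973/√(9.81×0.2065) = 0.56, which is less than 1, so the flow is subcritical.

subcritical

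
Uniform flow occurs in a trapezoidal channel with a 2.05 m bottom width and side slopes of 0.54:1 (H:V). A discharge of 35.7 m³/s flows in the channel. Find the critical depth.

y_c = 2.5 m

At critical depth, Q² T / (g A³) = 1, i.e. A³/T = Q²/g = 35.7²/9.81 = 129.9.
At y = 3.08 m: A³/T = 278.2 — over.
At y = 2.01 m: A³/T = 59.3 — short.
At y = 2.5 m: A³/T = 129.3 — matches.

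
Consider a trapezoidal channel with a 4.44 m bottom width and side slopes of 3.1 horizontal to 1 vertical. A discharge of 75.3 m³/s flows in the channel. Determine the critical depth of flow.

y_c = 2 m

At critical depth, Q² T / (g A³) = 1, i.e. A³/T = Q²/g = 75.3²/9.81 = 578.
Trying y = 2.52 m: A³/T = 1467 — high.
Trying y = 1.64 m: A³/T = 260.9 — low.
Trying y = 2 m: A³/T = 572.2 — close enough.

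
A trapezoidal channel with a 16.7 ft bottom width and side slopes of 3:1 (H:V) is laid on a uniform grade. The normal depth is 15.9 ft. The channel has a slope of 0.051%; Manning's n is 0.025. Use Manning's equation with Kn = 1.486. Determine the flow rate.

With bottom width b = 16.7 ft and side slope z = 3: A = (b + zy)y = (16.7 + 3×15.9)×15.9 = 1024 ft²; P = b + 2y√(1+z²) = 16.7 + 2×15.9×3.162 = 117.3 ft.
Hydraulic radius R = A/P = 1024/117.3 = 8.732 ft.
Manning's equation: Q = (1.486/n) A R^(2/3) S^(1/2) = (1.486/0.025) × 1024 × 8.732^(2/3) × 0.00051^(1/2) = 5830 ft³/s.

Q = 5830 ft³/s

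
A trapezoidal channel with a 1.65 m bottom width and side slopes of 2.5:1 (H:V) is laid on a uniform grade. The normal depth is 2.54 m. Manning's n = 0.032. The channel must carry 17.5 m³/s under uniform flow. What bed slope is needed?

S = 0.000522

With bottom width b = 1.65 m and side slope z = 2.5: A = (b + zy)y = (1.65 + 2.5×2.54)×2.54 = 20.32 m²; P = b + 2y√(1+z²) = 1.65 + 2×2.54×2.693 = 15.33 m.
Hydraulic radius R = A/P = 20.32/15.33 = 1.326 m.
From Manning's equation, S = [nQ / (1 A R^(2/3))]² = [0.032 × 17.5 / (1 × 20.32 × 1.326^(2/3))]² = 0.000522.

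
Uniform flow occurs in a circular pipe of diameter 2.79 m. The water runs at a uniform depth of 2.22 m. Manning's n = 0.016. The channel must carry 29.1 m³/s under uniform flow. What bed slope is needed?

For a circular section of diameter D = 2.79 m at depth y = 2.22 m, the central angle is θ = 2 arccos(1 − 2y/D) = 4.407 rad. Then A = (D²/8)(θ − sin θ) = 5.216 m² and P = Dθ/2 = 6.148 m.
Hydraulic radius R = A/P = 5.216/6.148 = 0.8485 m.
From Manning's equation, S = [nQ / (1 A R^(2/3))]² = [0.016 × 29.1 / (1 × 5.216 × 0.8485^(2/3))]² = 0.00992.

S = 0.00992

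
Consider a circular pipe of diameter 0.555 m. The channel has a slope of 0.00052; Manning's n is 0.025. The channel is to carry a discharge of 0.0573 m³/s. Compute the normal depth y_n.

y_n = 0.44 m

Manning's equation rearranged: A R^(2/3) = nQ / (1·√S) = 0.025 × 0.0573 / (√0.00052) = 0.06282.
Try y = 0.313 m: A R^(2/3) = 0.03954 — low.
Try y = 0.44 m: A R^(2/3) = 0.06281 — close enough.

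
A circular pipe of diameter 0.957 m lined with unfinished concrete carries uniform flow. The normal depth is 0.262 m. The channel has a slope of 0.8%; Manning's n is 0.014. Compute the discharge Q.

For a circular section of diameter D = 0.957 m at depth y = 0.262 m, the central angle is θ = 2 arccos(1 − 2y/D) = 2.203 rad. Then A = (D²/8)(θ − sin θ) = 0.1598 m² and P = Dθ/2 = 1.054 m.
Hydraulic radius R = A/P = 0.1598/1.054 = 0.1516 m.
Manning's equation: Q = (1/n) A R^(2/3) S^(1/2) = (1/0.014) × 0.1598 × 0.1516^(2/3) × 0.008^(1/2) = 0.29 m³/s.

Q = 0.29 m³/s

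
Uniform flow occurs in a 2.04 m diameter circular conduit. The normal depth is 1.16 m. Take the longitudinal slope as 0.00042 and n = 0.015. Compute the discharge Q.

For a circular section of diameter D = 2.04 m at depth y = 1.16 m, the central angle is θ = 2 arccos(1 − 2y/D) = 3.417 rad. Then A = (D²/8)(θ − sin θ) = 1.919 m² and P = Dθ/2 = 3.485 m.
Hydraulic radius R = A/P = 1.919/3.485 = 0.5506 m.
Manning's equation: Q = (1/n) A R^(2/3) S^(1/2) = (1/0.015) × 1.919 × 0.5506^(2/3) × 0.00042^(1/2) = 1.76 m³/s.

Q = 1.76 m³/s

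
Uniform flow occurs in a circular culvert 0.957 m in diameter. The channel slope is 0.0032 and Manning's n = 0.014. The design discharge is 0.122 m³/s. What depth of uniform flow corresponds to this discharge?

y_n = 0.213 m

Manning's equation rearranged: A R^(2/3) = nQ / (1·√S) = 0.014 × 0.122 / (√0.0032) = 0.03019.
Try y = 0.237 m: A R^(2/3) = 0.03727 — too large.
Try y = 0.189 m: A R^(2/3) = 0.02366 — too small.
Try y = 0.213 m: A R^(2/3) = 0.03012 — close enough.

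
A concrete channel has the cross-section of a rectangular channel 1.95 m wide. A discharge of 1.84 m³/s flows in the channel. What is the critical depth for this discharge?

y_c = 0.449 m

For a rectangular channel, critical depth y_c = (q²/g)^(1/3) where q = Q/b = 1.84/1.95 = 0.9436 m²/s.
So y_c = (0.9436²/9.81)^(1/3) = 0.449 m.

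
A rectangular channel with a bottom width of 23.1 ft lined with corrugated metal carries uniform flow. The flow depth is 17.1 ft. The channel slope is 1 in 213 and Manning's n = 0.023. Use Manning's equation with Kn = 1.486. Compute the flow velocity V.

V = 16 ft/s

Flow area A = b·y = 23.1 × 17.1 = 395 ft². Wetted perimeter P = b + 2y = 23.1 + 2×17.1 = 57.3 ft.
Hydraulic radius R = A/P = 395/57.3 = 6.894 ft.
From Manning's equation, V = (1.486/n) R^(2/3) S^(1/2) = (1.486/0.023) × 6.894^(2/3) × 0.004695^(1/2) = 16 ft/s.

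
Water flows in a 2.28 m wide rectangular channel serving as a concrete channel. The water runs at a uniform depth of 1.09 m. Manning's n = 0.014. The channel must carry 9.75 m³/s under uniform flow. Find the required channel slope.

S = 0.00658

Flow area A = b·y = 2.28 × 1.09 = 2.485 m². Wetted perimeter P = b + 2y = 2.28 + 2×1.09 = 4.46 m.
Hydraulic radius R = A/P = 2.485/4.46 = 0.5572 m.
From Manning's equation, S = [nQ / (1 A R^(2/3))]² = [0.014 × 9.75 / (1 × 2.485 × 0.5572^(2/3))]² = 0.00658.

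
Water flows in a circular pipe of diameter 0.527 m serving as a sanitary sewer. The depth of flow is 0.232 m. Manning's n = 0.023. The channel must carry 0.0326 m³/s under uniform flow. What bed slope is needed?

For a circular section of diameter D = 0.527 m at depth y = 0.232 m, the central angle is θ = 2 arccos(1 − 2y/D) = 2.902 rad. Then A = (D²/8)(θ − sin θ) = 0.0925 m² and P = Dθ/2 = 0.7647 m.
Hydraulic radius R = A/P = 0.0925/0.7647 = 0.121 m.
From Manning's equation, S = [nQ / (1 A R^(2/3))]² = [0.023 × 0.0326 / (1 × 0.0925 × 0.121^(2/3))]² = 0.0011.

S = 0.0011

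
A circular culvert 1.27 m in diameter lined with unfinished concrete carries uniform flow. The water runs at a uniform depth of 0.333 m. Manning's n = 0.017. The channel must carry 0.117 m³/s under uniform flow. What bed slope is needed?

For a circular section of diameter D = 1.27 m at depth y = 0.333 m, the central angle is θ = 2 arccos(1 − 2y/D) = 2.15 rad. Then A = (D²/8)(θ − sin θ) = 0.2648 m² and P = Dθ/2 = 1.365 m.
Hydraulic radius R = A/P = 0.2648/1.365 = 0.194 m.
From Manning's equation, S = [nQ / (1 A R^(2/3))]² = [0.017 × 0.117 / (1 × 0.2648 × 0.194^(2/3))]² = 0.000502.

S = 0.000502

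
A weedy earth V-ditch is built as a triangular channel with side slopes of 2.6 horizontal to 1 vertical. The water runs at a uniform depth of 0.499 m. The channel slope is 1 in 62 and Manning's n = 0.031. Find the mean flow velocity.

For a triangular section with side slope z = 2.6: A = zy² = 2.6×0.499² = 0.6474 m²; P = 2y√(1+z²) = 2×0.499×2.786 = 2.78 m.
Hydraulic radius R = A/P = 0.6474/2.78 = 0.2329 m.
From Manning's equation, V = (1/n) R^(2/3) S^(1/2) = (1/0.031) × 0.2329^(2/3) × 0.01613^(1/2) = 1.55 m/s.

V = 1.55 m/s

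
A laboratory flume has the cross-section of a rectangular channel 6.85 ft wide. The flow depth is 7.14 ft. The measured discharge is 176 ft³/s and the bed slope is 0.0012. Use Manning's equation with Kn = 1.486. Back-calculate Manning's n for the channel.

n = 0.025

Flow area A = b·y = 6.85 × 7.14 = 48.91 ft². Wetted perimeter P = b + 2y = 6.85 + 2×7.14 = 21.13 ft.
Hydraulic radius R = A/P = 48.91/21.13 = 2.315 ft.
Rearranging Manning's equation: n = (1.486/Q) A R^(2/3) S^(1/2) = (1.486/176) × 48.91 × 2.315^(2/3) × √0.0012 = 0.025.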